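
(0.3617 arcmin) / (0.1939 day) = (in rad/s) 6.28e-09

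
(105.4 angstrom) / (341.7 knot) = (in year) 1.901e-18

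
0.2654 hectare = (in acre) 0.6558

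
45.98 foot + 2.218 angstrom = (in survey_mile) 0.008708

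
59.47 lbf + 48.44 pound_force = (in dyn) 4.8e+07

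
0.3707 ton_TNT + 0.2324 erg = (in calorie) 3.707e+08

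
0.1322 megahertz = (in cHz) 1.322e+07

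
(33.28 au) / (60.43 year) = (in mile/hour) 5844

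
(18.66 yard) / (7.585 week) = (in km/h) 1.339e-05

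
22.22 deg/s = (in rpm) 3.703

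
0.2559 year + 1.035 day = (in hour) 2267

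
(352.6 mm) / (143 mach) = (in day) 8.381e-11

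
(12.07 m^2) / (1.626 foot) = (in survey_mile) 0.01513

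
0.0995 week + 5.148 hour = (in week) 0.1301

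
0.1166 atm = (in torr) 88.62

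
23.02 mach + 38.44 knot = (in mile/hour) 1.758e+04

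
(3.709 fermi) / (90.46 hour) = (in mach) 3.345e-23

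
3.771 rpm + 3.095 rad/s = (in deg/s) 200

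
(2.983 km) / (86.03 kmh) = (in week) 0.0002064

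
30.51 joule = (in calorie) 7.292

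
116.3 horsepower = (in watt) 8.672e+04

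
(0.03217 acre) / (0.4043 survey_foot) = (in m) 1056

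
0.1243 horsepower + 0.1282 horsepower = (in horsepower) 0.2525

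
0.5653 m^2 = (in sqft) 6.085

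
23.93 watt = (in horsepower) 0.03209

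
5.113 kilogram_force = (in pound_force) 11.27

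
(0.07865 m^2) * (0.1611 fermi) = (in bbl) 7.97e-17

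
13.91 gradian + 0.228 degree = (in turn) 0.03541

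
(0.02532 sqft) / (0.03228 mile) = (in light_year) 4.786e-21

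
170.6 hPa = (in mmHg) 128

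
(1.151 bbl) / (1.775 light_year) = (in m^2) 1.09e-17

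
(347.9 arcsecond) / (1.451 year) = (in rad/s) 3.686e-11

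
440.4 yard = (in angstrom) 4.027e+12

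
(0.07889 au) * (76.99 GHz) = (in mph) 2.033e+21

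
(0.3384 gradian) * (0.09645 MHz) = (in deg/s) 2.937e+04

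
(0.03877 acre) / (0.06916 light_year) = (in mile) 1.49e-16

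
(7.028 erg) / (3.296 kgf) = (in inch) 8.56e-07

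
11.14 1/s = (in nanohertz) 1.114e+10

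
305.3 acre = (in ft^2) 1.33e+07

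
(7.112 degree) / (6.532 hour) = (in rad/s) 5.279e-06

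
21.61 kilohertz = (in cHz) 2.161e+06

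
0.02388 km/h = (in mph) 0.01484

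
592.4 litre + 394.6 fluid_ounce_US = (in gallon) 159.6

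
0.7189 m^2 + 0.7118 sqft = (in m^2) 0.785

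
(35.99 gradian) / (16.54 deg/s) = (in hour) 0.000544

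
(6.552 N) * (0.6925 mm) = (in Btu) 4.3e-06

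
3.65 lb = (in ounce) 58.4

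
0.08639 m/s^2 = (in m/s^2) 0.08639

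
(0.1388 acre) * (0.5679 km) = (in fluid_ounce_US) 1.079e+10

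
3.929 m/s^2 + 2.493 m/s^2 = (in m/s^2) 6.422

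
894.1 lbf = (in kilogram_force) 405.6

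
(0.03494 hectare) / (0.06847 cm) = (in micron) 5.103e+11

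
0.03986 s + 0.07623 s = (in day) 1.344e-06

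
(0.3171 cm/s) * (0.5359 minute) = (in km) 0.000102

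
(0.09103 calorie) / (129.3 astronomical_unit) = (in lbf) 4.427e-15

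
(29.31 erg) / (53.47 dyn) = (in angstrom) 5.482e+07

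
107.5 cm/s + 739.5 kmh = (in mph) 461.9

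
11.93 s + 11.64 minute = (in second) 710.3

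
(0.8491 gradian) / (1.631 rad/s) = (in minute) 0.0001363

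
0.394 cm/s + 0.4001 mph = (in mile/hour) 0.4089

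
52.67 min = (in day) 0.03658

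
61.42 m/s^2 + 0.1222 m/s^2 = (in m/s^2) 61.54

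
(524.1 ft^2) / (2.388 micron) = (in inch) 8.027e+08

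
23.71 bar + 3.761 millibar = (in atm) 23.4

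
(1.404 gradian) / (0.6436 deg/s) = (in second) 1.963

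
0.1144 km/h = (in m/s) 0.03178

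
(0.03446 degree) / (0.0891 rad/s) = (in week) 1.116e-08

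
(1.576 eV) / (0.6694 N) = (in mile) 2.344e-22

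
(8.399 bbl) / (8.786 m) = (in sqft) 1.636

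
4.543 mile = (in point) 2.072e+07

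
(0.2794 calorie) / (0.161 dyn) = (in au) 4.854e-06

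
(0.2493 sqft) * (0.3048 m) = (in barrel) 0.0444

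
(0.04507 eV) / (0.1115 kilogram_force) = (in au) 4.414e-32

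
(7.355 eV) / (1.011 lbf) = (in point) 7.428e-16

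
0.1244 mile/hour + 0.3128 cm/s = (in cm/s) 5.874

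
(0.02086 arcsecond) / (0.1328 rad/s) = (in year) 2.415e-14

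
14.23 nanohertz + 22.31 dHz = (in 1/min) 133.9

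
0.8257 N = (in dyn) 8.257e+04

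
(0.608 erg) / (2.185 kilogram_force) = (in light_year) 2.999e-25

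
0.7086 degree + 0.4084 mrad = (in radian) 0.01278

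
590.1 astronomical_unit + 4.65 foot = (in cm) 8.828e+15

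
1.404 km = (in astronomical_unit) 9.385e-09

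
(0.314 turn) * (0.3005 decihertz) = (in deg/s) 3.397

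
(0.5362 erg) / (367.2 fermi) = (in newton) 1.46e+05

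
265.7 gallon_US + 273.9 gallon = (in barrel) 12.85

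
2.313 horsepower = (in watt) 1725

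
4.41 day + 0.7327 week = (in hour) 228.9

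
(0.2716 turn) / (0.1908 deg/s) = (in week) 0.0008473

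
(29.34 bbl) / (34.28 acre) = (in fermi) 3.363e+10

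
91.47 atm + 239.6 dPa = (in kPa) 9268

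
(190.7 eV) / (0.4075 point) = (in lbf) 4.778e-14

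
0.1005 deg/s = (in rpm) 0.01675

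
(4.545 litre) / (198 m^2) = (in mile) 1.426e-08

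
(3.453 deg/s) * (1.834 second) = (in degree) 6.333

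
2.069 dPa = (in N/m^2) 0.2069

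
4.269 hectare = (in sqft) 4.595e+05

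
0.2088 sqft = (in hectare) 1.94e-06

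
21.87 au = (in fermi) 3.272e+27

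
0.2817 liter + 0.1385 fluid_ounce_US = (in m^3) 0.0002858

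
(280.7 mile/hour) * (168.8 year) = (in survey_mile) 4.151e+08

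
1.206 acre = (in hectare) 0.4881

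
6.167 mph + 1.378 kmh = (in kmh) 11.3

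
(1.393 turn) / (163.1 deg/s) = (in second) 3.075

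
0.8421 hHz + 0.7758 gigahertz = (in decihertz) 7.758e+09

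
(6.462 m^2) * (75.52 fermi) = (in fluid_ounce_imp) 1.718e-08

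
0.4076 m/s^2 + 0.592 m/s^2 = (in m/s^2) 0.9996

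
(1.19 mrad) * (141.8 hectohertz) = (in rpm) 161.1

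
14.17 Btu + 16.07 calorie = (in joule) 1.502e+04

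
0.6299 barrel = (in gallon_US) 26.46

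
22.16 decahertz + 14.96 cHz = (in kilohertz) 0.2217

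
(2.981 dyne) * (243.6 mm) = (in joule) 7.262e-06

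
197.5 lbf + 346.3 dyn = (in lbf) 197.5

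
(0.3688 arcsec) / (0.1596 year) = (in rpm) 3.392e-12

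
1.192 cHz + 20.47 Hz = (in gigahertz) 2.048e-08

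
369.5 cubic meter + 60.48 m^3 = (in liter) 4.3e+05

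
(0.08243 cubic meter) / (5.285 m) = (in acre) 3.854e-06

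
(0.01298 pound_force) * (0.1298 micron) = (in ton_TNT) 1.791e-18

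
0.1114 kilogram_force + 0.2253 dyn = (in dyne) 1.092e+05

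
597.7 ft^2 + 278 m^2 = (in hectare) 0.03335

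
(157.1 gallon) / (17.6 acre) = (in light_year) 8.825e-22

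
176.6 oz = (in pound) 11.04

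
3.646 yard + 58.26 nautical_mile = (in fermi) 1.079e+20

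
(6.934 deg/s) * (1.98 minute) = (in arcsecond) 2.966e+06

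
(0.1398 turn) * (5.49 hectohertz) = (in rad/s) 482.2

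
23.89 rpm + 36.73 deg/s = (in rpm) 30.01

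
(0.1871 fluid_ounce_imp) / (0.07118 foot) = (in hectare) 2.45e-08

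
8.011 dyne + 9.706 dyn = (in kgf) 1.807e-05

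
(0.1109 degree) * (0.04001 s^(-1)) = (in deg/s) 0.004437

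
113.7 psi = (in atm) 7.737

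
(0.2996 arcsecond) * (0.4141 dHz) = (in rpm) 5.744e-07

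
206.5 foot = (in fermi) 6.294e+16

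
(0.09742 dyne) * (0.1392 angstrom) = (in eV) 84.64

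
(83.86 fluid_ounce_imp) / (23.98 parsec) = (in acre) 7.957e-25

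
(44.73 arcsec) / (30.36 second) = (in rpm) 6.821e-05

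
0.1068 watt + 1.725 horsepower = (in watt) 1286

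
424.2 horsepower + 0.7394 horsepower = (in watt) 3.169e+05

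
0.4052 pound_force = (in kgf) 0.1838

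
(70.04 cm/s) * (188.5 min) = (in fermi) 7.922e+18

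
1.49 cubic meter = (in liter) 1490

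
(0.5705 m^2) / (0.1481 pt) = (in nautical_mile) 5.896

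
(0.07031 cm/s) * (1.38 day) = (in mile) 0.05209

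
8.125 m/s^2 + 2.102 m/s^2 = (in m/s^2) 10.23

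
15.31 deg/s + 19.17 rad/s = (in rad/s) 19.44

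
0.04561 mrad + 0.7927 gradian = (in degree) 0.716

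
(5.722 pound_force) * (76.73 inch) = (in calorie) 11.86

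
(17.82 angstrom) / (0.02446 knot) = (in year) 4.491e-15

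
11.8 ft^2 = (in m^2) 1.096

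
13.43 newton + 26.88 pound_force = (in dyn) 1.33e+07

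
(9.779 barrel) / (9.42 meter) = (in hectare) 1.65e-05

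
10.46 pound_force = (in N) 46.53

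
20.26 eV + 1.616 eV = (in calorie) 8.377e-19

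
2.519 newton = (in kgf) 0.2569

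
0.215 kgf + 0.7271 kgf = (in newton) 9.239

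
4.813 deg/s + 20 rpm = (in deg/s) 124.8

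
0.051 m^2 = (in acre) 1.26e-05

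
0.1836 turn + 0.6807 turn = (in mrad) 5431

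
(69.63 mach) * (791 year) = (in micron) 5.914e+20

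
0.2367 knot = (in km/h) 0.4384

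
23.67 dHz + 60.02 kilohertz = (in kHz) 60.02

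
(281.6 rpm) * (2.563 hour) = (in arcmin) 9.354e+08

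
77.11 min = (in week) 0.00765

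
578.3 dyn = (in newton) 0.005783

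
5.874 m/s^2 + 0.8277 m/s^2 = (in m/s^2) 6.702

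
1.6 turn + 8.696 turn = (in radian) 64.69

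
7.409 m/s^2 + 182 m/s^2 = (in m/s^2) 189.4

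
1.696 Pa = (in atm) 1.674e-05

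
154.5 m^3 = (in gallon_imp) 3.399e+04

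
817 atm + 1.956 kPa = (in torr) 6.209e+05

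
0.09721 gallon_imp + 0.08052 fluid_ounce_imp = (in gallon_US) 0.1173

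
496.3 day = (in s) 4.288e+07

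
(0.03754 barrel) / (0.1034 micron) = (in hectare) 5.772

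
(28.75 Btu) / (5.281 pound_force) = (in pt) 3.66e+06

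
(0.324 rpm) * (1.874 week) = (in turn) 6120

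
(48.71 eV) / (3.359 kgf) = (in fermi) 0.0002369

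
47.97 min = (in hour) 0.7995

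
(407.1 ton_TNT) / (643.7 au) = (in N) 0.01769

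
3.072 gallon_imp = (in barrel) 0.08784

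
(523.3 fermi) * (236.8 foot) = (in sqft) 4.066e-10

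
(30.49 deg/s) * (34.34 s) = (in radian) 18.27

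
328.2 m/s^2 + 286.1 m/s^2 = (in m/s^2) 614.3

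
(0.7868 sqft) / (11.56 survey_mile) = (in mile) 2.441e-09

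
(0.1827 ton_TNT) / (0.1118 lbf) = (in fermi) 1.537e+24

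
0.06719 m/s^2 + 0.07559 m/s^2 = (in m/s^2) 0.1428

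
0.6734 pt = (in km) 2.376e-07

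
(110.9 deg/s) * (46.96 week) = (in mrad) 5.497e+10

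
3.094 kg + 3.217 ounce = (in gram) 3185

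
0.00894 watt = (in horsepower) 1.199e-05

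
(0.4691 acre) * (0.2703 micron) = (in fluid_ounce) 17.35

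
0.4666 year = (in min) 2.452e+05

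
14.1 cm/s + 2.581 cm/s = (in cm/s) 16.68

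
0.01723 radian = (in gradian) 1.097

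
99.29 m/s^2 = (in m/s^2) 99.29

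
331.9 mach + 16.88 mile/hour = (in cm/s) 1.13e+07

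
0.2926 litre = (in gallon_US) 0.0773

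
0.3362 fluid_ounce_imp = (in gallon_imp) 0.002101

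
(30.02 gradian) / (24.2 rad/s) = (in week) 3.222e-08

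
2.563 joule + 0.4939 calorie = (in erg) 4.629e+07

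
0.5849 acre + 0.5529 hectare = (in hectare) 0.7896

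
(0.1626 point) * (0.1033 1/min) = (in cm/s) 9.876e-06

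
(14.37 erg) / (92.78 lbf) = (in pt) 9.87e-06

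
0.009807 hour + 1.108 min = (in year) 3.228e-06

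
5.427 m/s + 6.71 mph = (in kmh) 30.34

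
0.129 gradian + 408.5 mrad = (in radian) 0.4105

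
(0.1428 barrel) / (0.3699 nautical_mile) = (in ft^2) 0.0003567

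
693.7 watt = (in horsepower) 0.9303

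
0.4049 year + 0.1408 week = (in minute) 2.142e+05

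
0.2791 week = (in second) 1.688e+05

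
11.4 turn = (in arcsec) 1.477e+07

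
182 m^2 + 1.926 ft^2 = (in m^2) 182.2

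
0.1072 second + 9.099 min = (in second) 546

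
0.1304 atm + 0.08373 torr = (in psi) 1.918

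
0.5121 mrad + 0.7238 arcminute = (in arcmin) 2.484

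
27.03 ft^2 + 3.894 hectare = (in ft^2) 4.192e+05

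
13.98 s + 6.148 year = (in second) 1.939e+08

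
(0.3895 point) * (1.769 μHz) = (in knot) 4.725e-10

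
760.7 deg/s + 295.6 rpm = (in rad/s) 44.23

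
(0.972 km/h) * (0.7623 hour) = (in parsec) 2.401e-14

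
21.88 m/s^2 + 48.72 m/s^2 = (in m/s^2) 70.6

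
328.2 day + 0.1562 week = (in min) 4.742e+05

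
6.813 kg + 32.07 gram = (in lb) 15.09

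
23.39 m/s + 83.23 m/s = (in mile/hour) 238.5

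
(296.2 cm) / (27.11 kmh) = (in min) 0.006556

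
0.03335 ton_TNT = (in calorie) 3.335e+07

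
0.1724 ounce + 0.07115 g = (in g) 4.959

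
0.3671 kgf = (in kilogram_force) 0.3671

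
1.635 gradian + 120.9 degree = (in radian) 2.136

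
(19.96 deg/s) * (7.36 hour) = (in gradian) 5.876e+05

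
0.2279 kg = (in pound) 0.5024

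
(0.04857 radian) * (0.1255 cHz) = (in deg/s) 0.003492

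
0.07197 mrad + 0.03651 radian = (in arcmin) 125.8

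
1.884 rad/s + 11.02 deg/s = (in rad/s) 2.076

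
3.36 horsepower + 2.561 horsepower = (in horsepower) 5.921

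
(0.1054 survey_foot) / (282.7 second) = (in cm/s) 0.01136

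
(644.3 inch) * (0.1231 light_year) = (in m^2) 1.906e+16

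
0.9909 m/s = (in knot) 1.926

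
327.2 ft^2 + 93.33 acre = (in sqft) 4.066e+06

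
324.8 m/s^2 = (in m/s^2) 324.8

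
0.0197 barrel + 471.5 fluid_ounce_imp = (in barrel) 0.104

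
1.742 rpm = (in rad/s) 0.1824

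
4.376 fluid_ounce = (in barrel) 0.000814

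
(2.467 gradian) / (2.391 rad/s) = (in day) 1.876e-07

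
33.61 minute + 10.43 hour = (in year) 0.001255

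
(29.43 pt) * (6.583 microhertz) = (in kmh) 2.46e-07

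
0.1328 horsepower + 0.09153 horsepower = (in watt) 167.3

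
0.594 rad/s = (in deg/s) 34.03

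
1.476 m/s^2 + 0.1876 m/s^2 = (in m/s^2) 1.664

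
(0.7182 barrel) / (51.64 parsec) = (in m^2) 7.166e-20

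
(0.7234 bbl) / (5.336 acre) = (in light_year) 5.63e-22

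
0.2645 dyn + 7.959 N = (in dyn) 7.959e+05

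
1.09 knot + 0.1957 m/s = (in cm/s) 75.64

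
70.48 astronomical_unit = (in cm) 1.054e+15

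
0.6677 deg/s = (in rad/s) 0.01165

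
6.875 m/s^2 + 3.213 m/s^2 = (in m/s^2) 10.09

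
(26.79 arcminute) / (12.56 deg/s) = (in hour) 9.875e-06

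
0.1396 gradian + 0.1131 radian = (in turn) 0.01835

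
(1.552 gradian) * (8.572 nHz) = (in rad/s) 2.09e-10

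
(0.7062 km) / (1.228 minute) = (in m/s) 9.585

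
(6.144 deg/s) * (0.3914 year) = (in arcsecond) 2.73e+11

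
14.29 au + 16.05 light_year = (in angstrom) 1.518e+27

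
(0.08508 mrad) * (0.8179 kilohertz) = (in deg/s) 3.987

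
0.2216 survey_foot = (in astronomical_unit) 4.515e-13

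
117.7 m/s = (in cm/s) 1.177e+04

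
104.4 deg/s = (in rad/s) 1.822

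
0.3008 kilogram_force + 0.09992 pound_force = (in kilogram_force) 0.3461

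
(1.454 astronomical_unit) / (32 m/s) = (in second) 6.797e+09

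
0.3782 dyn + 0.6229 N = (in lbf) 0.14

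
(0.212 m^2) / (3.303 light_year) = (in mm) 6.784e-15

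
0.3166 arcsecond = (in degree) 8.794e-05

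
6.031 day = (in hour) 144.7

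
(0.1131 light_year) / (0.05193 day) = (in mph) 5.335e+11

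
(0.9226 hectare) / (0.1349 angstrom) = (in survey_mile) 4.25e+11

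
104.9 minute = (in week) 0.01041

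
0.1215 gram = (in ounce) 0.004286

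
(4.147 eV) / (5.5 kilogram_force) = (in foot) 4.042e-20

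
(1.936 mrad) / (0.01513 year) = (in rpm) 3.875e-08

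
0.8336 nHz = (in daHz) 8.336e-11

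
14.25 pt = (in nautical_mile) 2.714e-06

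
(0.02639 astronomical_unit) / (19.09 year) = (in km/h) 23.61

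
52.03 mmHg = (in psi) 1.006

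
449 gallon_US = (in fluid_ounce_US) 5.747e+04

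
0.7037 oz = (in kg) 0.01995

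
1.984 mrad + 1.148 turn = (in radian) 7.215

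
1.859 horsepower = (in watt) 1386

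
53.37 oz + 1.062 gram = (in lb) 3.338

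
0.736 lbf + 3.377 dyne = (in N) 3.274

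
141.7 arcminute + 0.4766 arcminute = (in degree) 2.37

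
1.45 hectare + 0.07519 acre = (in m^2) 1.48e+04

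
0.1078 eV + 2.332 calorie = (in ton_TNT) 2.332e-09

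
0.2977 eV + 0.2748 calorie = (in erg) 1.15e+07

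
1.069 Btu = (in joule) 1128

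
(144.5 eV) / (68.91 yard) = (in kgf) 3.747e-20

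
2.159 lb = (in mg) 9.793e+05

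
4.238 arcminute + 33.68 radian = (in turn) 5.361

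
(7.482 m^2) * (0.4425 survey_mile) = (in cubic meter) 5328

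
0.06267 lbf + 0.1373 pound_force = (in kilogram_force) 0.0907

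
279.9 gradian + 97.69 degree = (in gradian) 388.4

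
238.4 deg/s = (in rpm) 39.73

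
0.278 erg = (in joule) 2.78e-08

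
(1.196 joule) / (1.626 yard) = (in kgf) 0.08203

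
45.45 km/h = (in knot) 24.54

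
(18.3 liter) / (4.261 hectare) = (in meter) 4.295e-07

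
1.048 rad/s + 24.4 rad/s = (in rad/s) 25.45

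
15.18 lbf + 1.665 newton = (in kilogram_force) 7.055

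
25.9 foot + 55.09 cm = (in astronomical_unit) 5.645e-11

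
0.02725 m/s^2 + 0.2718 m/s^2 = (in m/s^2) 0.299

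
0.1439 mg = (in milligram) 0.1439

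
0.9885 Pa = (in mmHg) 0.007414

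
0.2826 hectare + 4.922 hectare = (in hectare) 5.205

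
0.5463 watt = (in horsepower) 0.0007326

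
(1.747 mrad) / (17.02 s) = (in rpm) 0.0009802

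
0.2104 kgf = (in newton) 2.063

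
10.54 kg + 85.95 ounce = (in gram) 1.298e+04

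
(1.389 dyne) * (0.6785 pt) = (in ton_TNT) 7.946e-19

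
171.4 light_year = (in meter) 1.622e+18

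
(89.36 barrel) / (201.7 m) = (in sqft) 0.7582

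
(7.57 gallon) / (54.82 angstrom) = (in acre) 1292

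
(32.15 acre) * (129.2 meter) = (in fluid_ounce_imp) 5.916e+11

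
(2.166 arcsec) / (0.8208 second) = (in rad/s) 1.279e-05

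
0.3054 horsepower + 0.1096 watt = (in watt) 227.8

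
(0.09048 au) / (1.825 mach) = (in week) 36.02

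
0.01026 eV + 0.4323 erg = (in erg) 0.4323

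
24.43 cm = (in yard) 0.2672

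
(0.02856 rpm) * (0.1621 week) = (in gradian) 1.867e+04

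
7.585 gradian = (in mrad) 119.1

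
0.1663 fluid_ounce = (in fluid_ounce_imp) 0.1731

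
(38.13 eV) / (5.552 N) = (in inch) 4.332e-17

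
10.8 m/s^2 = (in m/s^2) 10.8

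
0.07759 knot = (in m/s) 0.03992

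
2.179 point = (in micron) 768.7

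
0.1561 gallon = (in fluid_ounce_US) 19.98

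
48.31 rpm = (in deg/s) 289.9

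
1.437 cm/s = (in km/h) 0.05173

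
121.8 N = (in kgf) 12.42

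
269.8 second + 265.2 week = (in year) 5.086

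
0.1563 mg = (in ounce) 5.513e-06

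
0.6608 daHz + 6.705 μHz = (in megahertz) 6.608e-06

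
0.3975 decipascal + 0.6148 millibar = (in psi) 0.008923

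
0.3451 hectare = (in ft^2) 3.715e+04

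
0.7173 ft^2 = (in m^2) 0.06664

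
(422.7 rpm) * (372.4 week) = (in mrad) 9.97e+12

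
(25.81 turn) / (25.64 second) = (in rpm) 60.4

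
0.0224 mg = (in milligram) 0.0224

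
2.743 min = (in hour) 0.04572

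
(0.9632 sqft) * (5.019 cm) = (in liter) 4.491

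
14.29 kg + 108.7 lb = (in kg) 63.6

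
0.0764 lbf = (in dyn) 3.398e+04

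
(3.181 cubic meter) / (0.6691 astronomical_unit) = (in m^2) 3.178e-11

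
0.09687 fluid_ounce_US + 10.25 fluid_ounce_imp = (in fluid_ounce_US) 9.945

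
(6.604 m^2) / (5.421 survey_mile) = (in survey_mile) 4.704e-07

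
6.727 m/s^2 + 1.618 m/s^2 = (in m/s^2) 8.345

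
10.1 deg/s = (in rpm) 1.683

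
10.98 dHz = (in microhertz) 1.098e+06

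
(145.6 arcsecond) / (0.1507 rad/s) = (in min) 7.807e-05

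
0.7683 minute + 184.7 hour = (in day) 7.696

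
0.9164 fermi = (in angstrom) 9.164e-06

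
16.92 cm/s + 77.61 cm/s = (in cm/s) 94.53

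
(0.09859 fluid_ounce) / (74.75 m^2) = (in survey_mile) 2.424e-11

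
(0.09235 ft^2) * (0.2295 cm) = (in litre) 0.01969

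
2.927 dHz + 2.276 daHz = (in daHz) 2.305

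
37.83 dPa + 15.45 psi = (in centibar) 106.5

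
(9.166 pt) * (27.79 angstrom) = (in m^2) 8.986e-12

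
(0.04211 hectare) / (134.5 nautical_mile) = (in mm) 1.691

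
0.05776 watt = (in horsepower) 7.746e-05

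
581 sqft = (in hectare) 0.005398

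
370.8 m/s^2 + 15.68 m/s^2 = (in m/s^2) 386.5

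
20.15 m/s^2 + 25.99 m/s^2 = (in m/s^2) 46.14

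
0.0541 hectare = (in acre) 0.1337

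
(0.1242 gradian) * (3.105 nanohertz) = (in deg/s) 3.471e-10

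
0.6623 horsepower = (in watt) 493.9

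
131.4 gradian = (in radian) 2.064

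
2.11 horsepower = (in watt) 1573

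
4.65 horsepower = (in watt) 3468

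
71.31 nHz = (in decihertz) 7.131e-07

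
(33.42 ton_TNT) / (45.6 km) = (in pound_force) 6.894e+05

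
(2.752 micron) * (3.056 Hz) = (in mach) 2.47e-08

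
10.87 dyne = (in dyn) 10.87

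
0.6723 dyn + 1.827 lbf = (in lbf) 1.827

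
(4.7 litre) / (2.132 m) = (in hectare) 2.205e-07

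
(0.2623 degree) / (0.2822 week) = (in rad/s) 2.682e-08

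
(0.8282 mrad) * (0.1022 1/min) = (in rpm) 1.347e-05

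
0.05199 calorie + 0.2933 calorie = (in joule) 1.445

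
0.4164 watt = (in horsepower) 0.0005584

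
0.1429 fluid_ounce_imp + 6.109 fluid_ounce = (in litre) 0.1847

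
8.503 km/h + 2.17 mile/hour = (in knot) 6.477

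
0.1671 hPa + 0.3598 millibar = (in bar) 0.0005269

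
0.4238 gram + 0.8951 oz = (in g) 25.8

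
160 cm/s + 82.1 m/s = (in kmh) 301.3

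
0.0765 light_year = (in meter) 7.237e+14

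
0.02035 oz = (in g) 0.5769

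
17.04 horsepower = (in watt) 1.271e+04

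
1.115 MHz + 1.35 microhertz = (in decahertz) 1.115e+05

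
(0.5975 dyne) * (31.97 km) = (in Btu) 0.0001811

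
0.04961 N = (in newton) 0.04961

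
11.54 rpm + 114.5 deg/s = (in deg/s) 183.7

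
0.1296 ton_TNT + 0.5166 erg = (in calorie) 1.296e+08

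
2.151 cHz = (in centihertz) 2.151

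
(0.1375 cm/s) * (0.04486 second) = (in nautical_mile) 3.331e-08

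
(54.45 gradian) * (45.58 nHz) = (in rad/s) 3.898e-08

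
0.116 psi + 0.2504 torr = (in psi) 0.1208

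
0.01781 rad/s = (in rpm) 0.1701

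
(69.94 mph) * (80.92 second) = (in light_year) 2.674e-13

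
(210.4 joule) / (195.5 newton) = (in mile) 0.0006687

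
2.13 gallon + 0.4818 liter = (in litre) 8.545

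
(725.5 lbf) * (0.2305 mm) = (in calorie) 0.1778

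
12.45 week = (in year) 0.2388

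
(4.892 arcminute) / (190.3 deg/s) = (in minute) 7.141e-06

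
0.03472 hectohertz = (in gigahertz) 3.472e-09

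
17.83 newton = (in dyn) 1.783e+06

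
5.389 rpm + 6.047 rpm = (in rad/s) 1.198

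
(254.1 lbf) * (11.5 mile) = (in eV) 1.306e+26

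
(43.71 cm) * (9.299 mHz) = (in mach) 1.194e-05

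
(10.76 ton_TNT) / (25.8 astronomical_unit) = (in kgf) 0.001189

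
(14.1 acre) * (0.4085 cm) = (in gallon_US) 6.158e+04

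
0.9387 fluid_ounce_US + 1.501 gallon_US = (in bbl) 0.03591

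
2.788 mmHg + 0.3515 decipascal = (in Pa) 371.7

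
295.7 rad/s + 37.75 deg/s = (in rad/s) 296.4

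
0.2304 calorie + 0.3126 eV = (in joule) 0.964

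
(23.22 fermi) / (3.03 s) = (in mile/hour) 1.714e-14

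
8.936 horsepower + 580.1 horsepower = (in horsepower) 589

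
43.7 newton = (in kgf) 4.456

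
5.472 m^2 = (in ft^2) 58.9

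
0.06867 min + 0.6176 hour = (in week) 0.003683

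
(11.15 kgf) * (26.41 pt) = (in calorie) 0.2435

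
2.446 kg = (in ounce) 86.28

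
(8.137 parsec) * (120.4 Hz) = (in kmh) 1.088e+20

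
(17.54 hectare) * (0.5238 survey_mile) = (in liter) 1.479e+11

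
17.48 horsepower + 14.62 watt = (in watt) 1.305e+04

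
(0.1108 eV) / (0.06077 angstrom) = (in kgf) 2.979e-10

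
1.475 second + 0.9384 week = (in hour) 157.7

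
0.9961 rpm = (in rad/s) 0.1043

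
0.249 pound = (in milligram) 1.129e+05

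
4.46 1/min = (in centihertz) 7.433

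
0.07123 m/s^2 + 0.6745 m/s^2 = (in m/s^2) 0.7457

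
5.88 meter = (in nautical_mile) 0.003175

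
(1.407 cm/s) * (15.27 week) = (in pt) 3.683e+08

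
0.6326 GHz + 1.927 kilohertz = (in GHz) 0.6326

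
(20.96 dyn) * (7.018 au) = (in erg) 2.201e+15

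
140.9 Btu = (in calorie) 3.553e+04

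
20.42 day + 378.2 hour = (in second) 3.126e+06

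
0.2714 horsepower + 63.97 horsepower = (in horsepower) 64.24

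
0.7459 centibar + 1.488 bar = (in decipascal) 1.495e+06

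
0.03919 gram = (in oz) 0.001382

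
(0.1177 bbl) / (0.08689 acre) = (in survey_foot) 0.0001746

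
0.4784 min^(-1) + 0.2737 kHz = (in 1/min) 1.642e+04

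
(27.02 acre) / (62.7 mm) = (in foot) 5.722e+06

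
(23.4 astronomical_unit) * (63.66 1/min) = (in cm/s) 3.714e+14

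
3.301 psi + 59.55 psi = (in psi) 62.85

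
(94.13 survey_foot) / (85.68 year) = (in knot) 2.064e-08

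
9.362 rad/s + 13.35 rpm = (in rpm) 102.8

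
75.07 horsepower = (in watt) 5.598e+04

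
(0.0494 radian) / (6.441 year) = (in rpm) 2.322e-09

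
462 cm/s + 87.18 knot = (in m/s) 49.47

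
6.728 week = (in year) 0.129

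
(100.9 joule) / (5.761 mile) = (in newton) 0.01088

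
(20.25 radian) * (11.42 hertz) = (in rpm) 2208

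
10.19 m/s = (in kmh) 36.68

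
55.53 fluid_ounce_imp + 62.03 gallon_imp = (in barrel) 1.784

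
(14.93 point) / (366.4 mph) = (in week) 5.317e-11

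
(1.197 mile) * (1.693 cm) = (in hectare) 0.003261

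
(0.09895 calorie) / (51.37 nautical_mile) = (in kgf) 4.437e-07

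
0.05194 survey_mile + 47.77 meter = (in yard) 143.7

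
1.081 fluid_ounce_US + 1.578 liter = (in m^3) 0.00161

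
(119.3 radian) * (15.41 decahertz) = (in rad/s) 1.838e+04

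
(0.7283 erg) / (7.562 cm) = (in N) 9.631e-07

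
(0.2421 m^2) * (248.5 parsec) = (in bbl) 1.168e+19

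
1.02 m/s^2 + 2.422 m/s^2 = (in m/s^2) 3.442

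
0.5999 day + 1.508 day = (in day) 2.108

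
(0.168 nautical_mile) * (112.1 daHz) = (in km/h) 1.256e+06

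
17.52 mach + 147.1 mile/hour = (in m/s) 6031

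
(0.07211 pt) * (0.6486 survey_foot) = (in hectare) 5.029e-10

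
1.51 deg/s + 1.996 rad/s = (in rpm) 19.31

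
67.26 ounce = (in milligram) 1.907e+06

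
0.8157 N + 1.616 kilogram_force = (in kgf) 1.699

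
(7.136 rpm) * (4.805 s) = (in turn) 0.5715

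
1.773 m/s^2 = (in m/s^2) 1.773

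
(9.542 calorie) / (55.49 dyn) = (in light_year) 7.605e-12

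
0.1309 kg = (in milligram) 1.309e+05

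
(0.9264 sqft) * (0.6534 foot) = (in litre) 17.14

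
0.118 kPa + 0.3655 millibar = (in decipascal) 1546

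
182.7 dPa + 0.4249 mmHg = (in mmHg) 0.5619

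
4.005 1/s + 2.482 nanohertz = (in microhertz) 4.005e+06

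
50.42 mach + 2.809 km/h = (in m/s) 1.717e+04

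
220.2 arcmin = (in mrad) 64.05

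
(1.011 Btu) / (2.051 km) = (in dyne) 5.201e+04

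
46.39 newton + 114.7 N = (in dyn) 1.611e+07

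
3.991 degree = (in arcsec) 1.437e+04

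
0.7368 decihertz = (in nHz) 7.368e+07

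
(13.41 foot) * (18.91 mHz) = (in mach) 0.000227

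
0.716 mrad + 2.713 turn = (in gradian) 1085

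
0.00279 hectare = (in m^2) 27.9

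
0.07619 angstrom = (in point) 2.16e-08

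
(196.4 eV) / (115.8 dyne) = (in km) 2.717e-17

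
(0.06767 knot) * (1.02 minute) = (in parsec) 6.905e-17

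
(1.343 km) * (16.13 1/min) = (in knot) 701.8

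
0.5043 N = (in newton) 0.5043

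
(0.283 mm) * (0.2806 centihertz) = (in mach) 2.332e-09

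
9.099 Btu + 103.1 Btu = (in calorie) 2.829e+04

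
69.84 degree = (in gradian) 77.6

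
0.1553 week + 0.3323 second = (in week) 0.1553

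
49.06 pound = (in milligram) 2.225e+07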